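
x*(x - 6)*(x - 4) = x^3 - 10*x^2 + 24*x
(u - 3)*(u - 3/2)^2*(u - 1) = u^4 - 7*u^3 + 69*u^2/4 - 18*u + 27/4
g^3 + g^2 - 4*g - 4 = (g - 2)*(g + 1)*(g + 2)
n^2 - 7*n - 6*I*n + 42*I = (n - 7)*(n - 6*I)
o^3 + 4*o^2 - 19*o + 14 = (o - 2)*(o - 1)*(o + 7)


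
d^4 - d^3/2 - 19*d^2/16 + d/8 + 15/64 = (d - 5/4)*(d - 1/2)*(d + 1/2)*(d + 3/4)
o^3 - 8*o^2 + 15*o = o*(o - 5)*(o - 3)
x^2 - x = x*(x - 1)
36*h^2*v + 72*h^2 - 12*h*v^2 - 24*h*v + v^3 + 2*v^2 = (-6*h + v)^2*(v + 2)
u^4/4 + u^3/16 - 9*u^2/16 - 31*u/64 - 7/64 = (u/4 + 1/4)*(u - 7/4)*(u + 1/2)^2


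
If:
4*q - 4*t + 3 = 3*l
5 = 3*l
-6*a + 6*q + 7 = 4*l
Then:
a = t + 5/9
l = 5/3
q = t + 1/2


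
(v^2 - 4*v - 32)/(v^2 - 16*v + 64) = (v + 4)/(v - 8)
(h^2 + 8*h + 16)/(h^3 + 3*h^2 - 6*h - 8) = (h + 4)/(h^2 - h - 2)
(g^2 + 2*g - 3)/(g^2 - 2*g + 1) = (g + 3)/(g - 1)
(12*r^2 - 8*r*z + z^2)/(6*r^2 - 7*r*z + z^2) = (-2*r + z)/(-r + z)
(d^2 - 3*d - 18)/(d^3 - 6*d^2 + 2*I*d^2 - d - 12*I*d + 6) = (d + 3)/(d^2 + 2*I*d - 1)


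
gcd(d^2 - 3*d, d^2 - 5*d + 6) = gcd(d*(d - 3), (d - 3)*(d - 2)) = d - 3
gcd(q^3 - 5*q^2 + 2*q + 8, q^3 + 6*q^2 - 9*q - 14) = q^2 - q - 2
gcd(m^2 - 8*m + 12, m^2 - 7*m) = 1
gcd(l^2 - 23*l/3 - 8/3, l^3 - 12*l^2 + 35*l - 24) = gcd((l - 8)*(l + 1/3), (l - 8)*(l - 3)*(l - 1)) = l - 8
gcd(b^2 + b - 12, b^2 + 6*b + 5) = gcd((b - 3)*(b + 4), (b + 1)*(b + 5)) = 1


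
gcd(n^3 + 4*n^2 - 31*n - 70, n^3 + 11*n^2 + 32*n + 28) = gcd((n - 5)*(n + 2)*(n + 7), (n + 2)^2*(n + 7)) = n^2 + 9*n + 14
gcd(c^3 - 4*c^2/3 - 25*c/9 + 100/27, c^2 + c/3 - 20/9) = c^2 + c/3 - 20/9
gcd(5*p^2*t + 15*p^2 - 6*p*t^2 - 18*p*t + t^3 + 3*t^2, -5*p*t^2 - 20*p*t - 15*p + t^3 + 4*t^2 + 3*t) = 5*p*t + 15*p - t^2 - 3*t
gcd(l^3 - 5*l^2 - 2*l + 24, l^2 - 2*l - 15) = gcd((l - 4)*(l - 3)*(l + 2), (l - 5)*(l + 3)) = 1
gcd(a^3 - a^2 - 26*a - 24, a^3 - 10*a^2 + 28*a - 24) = a - 6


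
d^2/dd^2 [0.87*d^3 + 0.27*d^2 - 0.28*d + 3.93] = 5.22*d + 0.54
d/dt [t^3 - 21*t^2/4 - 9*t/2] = 3*t^2 - 21*t/2 - 9/2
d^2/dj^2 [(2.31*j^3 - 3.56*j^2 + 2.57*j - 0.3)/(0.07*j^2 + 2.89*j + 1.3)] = (1.77635683940025e-15*j^4 + 39.631844*j^3 + 54.00696*j^2 + 21.65604*j - 36.30044)/(0.000343*j^6 + 0.042483*j^5 + 1.773051*j^4 + 25.715509*j^3 + 32.92809*j^2 + 14.6523*j + 2.197)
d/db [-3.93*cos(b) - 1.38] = 3.93*sin(b)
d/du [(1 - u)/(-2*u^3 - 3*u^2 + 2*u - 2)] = u*(-4*u^2 + 3*u + 6)/(4*u^6 + 12*u^5 + u^4 - 4*u^3 + 16*u^2 - 8*u + 4)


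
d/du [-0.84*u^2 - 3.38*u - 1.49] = -1.68*u - 3.38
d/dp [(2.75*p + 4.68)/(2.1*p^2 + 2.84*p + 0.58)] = (5.775*p^2 + 7.81*p - (2.75*p + 4.68)*(4.2*p + 2.84) + 1.595)/(2.1*p^2 + 2.84*p + 0.58)^2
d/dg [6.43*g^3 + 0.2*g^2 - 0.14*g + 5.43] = 19.29*g^2 + 0.4*g - 0.14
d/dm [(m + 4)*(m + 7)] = 2*m + 11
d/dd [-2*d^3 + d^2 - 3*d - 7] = -6*d^2 + 2*d - 3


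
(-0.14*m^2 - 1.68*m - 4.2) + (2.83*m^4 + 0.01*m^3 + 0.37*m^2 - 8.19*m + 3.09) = 2.83*m^4 + 0.01*m^3 + 0.23*m^2 - 9.87*m - 1.11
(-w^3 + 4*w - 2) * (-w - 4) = w^4 + 4*w^3 - 4*w^2 - 14*w + 8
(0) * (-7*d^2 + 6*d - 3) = 0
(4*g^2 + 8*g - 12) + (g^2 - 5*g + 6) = 5*g^2 + 3*g - 6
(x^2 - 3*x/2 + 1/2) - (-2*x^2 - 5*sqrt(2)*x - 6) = 3*x^2 - 3*x/2 + 5*sqrt(2)*x + 13/2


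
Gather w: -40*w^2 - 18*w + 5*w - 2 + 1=-40*w^2 - 13*w - 1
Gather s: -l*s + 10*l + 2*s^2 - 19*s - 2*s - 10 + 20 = 10*l + 2*s^2 + s*(-l - 21) + 10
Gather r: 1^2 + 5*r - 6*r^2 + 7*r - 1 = -6*r^2 + 12*r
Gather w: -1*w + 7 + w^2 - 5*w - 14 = w^2 - 6*w - 7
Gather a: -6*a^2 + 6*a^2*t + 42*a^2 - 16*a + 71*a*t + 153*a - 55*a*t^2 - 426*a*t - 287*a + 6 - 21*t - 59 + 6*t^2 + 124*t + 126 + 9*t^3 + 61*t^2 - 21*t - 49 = a^2*(6*t + 36) + a*(-55*t^2 - 355*t - 150) + 9*t^3 + 67*t^2 + 82*t + 24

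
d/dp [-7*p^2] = -14*p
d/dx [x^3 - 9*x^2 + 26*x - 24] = 3*x^2 - 18*x + 26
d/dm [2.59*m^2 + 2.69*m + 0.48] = 5.18*m + 2.69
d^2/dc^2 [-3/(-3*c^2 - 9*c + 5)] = 18*(-3*c^2 - 9*c + 3*(2*c + 3)^2 + 5)/(3*c^2 + 9*c - 5)^3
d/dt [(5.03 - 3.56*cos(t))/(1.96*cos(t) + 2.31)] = 18.0824*sin(t)/(1.96*cos(t) + 2.31)^2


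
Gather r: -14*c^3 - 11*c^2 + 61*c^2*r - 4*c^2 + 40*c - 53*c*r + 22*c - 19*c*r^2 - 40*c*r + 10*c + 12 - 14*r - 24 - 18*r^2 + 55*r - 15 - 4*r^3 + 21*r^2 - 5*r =-14*c^3 - 15*c^2 + 72*c - 4*r^3 + r^2*(3 - 19*c) + r*(61*c^2 - 93*c + 36) - 27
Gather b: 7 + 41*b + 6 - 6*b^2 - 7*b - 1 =-6*b^2 + 34*b + 12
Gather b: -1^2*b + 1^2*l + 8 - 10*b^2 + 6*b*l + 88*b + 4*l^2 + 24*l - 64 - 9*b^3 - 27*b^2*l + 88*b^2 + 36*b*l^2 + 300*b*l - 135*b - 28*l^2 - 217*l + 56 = -9*b^3 + b^2*(78 - 27*l) + b*(36*l^2 + 306*l - 48) - 24*l^2 - 192*l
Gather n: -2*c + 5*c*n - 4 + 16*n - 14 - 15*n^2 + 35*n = -2*c - 15*n^2 + n*(5*c + 51) - 18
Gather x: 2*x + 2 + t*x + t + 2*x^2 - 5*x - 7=t + 2*x^2 + x*(t - 3) - 5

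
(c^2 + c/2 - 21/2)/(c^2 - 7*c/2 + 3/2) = (2*c + 7)/(2*c - 1)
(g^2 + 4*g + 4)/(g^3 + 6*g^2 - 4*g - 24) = (g + 2)/(g^2 + 4*g - 12)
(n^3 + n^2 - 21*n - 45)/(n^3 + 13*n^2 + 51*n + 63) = (n - 5)/(n + 7)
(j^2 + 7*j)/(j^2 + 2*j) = (j + 7)/(j + 2)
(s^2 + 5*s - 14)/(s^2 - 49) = (s - 2)/(s - 7)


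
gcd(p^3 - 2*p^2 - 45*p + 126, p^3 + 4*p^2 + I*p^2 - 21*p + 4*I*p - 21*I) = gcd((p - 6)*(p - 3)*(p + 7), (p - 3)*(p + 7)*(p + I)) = p^2 + 4*p - 21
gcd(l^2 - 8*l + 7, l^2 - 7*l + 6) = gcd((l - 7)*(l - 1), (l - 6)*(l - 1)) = l - 1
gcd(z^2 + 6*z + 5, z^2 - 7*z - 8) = z + 1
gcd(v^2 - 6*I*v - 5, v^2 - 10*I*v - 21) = 1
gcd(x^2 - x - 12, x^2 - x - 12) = x^2 - x - 12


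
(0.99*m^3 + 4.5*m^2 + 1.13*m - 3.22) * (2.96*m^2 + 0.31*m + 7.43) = 2.9304*m^5 + 13.6269*m^4 + 12.0955*m^3 + 24.2541*m^2 + 7.3977*m - 23.9246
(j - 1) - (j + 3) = -4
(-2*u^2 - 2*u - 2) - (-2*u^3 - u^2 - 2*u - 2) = 2*u^3 - u^2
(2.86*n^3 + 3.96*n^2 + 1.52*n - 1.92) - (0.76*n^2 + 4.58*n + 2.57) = 2.86*n^3 + 3.2*n^2 - 3.06*n - 4.49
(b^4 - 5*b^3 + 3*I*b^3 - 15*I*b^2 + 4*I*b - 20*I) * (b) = b^5 - 5*b^4 + 3*I*b^4 - 15*I*b^3 + 4*I*b^2 - 20*I*b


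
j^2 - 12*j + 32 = (j - 8)*(j - 4)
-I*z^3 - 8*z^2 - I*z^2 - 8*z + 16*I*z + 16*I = (z - 4*I)^2*(-I*z - I)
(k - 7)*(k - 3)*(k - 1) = k^3 - 11*k^2 + 31*k - 21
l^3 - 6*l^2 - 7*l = l*(l - 7)*(l + 1)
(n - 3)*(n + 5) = n^2 + 2*n - 15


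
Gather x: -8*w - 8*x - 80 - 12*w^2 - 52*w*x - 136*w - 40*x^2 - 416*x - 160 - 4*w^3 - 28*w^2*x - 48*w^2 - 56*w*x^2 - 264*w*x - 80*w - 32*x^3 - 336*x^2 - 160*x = -4*w^3 - 60*w^2 - 224*w - 32*x^3 + x^2*(-56*w - 376) + x*(-28*w^2 - 316*w - 584) - 240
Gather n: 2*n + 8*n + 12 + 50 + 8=10*n + 70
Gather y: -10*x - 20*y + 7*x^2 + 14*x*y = 7*x^2 - 10*x + y*(14*x - 20)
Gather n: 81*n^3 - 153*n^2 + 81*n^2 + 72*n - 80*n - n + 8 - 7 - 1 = 81*n^3 - 72*n^2 - 9*n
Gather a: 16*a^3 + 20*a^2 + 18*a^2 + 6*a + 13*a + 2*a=16*a^3 + 38*a^2 + 21*a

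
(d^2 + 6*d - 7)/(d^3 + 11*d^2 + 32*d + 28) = (d - 1)/(d^2 + 4*d + 4)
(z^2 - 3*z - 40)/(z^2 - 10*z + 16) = (z + 5)/(z - 2)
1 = 1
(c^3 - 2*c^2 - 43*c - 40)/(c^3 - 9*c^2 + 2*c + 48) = (c^2 + 6*c + 5)/(c^2 - c - 6)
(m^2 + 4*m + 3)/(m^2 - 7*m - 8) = (m + 3)/(m - 8)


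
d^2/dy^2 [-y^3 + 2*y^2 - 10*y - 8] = 4 - 6*y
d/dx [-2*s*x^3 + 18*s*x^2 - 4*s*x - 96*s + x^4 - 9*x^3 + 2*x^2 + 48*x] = -6*s*x^2 + 36*s*x - 4*s + 4*x^3 - 27*x^2 + 4*x + 48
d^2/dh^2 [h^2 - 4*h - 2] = 2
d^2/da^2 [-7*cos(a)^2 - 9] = 14*cos(2*a)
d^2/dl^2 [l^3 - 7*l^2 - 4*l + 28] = 6*l - 14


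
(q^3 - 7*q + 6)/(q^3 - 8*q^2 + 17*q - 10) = (q + 3)/(q - 5)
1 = 1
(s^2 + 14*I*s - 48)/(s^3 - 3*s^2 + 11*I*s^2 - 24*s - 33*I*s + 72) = (s + 6*I)/(s^2 + 3*s*(-1 + I) - 9*I)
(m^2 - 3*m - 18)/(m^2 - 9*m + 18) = (m + 3)/(m - 3)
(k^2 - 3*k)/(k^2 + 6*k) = (k - 3)/(k + 6)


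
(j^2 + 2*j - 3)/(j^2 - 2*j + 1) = (j + 3)/(j - 1)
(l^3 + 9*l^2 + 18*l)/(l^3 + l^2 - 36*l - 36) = l*(l + 3)/(l^2 - 5*l - 6)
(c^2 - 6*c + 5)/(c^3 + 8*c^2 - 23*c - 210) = (c - 1)/(c^2 + 13*c + 42)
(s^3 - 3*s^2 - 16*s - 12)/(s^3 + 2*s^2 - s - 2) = (s - 6)/(s - 1)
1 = 1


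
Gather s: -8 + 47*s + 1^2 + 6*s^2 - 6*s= 6*s^2 + 41*s - 7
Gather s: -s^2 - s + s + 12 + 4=16 - s^2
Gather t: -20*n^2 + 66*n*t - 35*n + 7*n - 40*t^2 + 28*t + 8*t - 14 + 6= -20*n^2 - 28*n - 40*t^2 + t*(66*n + 36) - 8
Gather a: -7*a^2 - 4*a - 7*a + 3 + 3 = -7*a^2 - 11*a + 6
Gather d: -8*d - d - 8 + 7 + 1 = -9*d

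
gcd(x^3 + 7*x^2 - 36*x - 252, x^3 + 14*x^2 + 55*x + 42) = x^2 + 13*x + 42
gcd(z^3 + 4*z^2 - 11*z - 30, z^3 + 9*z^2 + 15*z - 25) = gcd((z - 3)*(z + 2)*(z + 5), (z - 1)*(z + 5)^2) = z + 5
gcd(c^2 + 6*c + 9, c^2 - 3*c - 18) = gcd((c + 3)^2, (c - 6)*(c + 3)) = c + 3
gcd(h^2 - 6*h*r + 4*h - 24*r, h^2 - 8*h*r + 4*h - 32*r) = h + 4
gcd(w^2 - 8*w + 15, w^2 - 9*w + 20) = w - 5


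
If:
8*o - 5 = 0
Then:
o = 5/8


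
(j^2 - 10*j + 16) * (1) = j^2 - 10*j + 16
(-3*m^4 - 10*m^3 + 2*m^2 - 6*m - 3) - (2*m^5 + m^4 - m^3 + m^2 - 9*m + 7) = -2*m^5 - 4*m^4 - 9*m^3 + m^2 + 3*m - 10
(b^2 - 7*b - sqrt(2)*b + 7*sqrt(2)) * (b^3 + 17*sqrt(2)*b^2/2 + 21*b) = b^5 - 7*b^4 + 15*sqrt(2)*b^4/2 - 105*sqrt(2)*b^3/2 + 4*b^3 - 21*sqrt(2)*b^2 - 28*b^2 + 147*sqrt(2)*b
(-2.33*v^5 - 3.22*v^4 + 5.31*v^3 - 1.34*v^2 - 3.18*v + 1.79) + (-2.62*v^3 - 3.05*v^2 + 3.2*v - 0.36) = -2.33*v^5 - 3.22*v^4 + 2.69*v^3 - 4.39*v^2 + 0.02*v + 1.43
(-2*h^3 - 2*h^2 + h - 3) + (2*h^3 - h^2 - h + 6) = 3 - 3*h^2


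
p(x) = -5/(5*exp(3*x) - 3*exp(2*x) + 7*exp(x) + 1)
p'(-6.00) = 0.08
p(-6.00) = -4.91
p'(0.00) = 0.80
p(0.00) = -0.50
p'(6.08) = 0.00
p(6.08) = -0.00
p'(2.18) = 0.00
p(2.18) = -0.00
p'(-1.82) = 1.21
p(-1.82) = -2.41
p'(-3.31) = 0.79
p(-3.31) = -3.99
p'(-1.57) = 1.18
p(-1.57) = -2.11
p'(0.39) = 0.52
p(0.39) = -0.24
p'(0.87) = 0.20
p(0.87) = -0.07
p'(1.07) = 0.12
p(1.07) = -0.04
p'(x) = -5*(-15*exp(3*x) + 6*exp(2*x) - 7*exp(x))/(5*exp(3*x) - 3*exp(2*x) + 7*exp(x) + 1)^2 = (75*exp(2*x) - 30*exp(x) + 35)*exp(x)/(5*exp(3*x) - 3*exp(2*x) + 7*exp(x) + 1)^2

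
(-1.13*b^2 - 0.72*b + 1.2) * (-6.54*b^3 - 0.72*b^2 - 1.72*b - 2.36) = 7.3902*b^5 + 5.5224*b^4 - 5.386*b^3 + 3.0412*b^2 - 0.3648*b - 2.832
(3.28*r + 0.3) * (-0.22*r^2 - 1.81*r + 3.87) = -0.7216*r^3 - 6.0028*r^2 + 12.1506*r + 1.161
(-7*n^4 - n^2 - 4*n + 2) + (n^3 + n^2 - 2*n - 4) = -7*n^4 + n^3 - 6*n - 2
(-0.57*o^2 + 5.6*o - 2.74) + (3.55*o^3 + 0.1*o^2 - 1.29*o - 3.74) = 3.55*o^3 - 0.47*o^2 + 4.31*o - 6.48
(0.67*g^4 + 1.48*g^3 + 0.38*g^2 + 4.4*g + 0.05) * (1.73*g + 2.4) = 1.1591*g^5 + 4.1684*g^4 + 4.2094*g^3 + 8.524*g^2 + 10.6465*g + 0.12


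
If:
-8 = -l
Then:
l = 8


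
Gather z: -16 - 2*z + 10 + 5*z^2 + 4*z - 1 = 5*z^2 + 2*z - 7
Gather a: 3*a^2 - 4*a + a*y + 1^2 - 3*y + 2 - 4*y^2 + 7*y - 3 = 3*a^2 + a*(y - 4) - 4*y^2 + 4*y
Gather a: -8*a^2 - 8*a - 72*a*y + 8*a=-8*a^2 - 72*a*y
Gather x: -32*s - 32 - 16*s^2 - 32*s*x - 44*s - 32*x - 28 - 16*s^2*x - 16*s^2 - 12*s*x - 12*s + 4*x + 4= -32*s^2 - 88*s + x*(-16*s^2 - 44*s - 28) - 56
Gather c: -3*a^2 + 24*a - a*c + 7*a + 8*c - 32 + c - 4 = -3*a^2 + 31*a + c*(9 - a) - 36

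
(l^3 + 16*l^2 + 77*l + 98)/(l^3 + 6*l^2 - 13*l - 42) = (l + 7)/(l - 3)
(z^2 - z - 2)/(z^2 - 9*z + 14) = (z + 1)/(z - 7)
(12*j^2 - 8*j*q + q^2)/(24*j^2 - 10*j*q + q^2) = (-2*j + q)/(-4*j + q)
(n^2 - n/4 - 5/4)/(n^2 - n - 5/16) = 4*(n + 1)/(4*n + 1)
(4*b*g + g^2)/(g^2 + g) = (4*b + g)/(g + 1)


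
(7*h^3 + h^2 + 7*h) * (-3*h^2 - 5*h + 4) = -21*h^5 - 38*h^4 + 2*h^3 - 31*h^2 + 28*h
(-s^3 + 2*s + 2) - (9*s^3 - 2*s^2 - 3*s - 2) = -10*s^3 + 2*s^2 + 5*s + 4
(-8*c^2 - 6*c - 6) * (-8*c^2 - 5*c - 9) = 64*c^4 + 88*c^3 + 150*c^2 + 84*c + 54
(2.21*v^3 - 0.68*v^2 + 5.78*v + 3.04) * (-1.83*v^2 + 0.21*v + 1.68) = -4.0443*v^5 + 1.7085*v^4 - 7.0074*v^3 - 5.4918*v^2 + 10.3488*v + 5.1072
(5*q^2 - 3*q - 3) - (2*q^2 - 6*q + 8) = 3*q^2 + 3*q - 11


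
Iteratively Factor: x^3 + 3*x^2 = (x + 3)*(x^2) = x*(x + 3)*(x)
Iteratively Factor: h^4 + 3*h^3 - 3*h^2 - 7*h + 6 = (h + 3)*(h^3 - 3*h + 2) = (h - 1)*(h + 3)*(h^2 + h - 2) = (h - 1)*(h + 2)*(h + 3)*(h - 1)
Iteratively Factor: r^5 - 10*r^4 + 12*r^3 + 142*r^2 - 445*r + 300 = (r - 5)*(r^4 - 5*r^3 - 13*r^2 + 77*r - 60) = (r - 5)*(r - 3)*(r^3 - 2*r^2 - 19*r + 20) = (r - 5)^2*(r - 3)*(r^2 + 3*r - 4) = (r - 5)^2*(r - 3)*(r + 4)*(r - 1)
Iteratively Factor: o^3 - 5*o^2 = (o - 5)*(o^2) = o*(o - 5)*(o)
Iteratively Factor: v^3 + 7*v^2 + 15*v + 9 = (v + 3)*(v^2 + 4*v + 3) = (v + 3)^2*(v + 1)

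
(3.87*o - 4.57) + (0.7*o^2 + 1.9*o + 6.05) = 0.7*o^2 + 5.77*o + 1.48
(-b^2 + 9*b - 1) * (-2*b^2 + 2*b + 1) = 2*b^4 - 20*b^3 + 19*b^2 + 7*b - 1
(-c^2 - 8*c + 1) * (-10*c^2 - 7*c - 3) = 10*c^4 + 87*c^3 + 49*c^2 + 17*c - 3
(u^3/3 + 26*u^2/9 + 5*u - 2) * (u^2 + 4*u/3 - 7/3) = u^5/3 + 10*u^4/3 + 218*u^3/27 - 56*u^2/27 - 43*u/3 + 14/3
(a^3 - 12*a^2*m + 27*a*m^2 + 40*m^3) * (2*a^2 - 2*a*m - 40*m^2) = 2*a^5 - 26*a^4*m + 38*a^3*m^2 + 506*a^2*m^3 - 1160*a*m^4 - 1600*m^5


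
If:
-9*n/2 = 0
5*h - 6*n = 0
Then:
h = 0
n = 0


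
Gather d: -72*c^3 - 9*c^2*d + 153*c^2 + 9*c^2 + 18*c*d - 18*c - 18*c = -72*c^3 + 162*c^2 - 36*c + d*(-9*c^2 + 18*c)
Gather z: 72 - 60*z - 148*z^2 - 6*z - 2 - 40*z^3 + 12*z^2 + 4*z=-40*z^3 - 136*z^2 - 62*z + 70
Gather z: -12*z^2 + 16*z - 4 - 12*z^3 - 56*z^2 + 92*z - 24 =-12*z^3 - 68*z^2 + 108*z - 28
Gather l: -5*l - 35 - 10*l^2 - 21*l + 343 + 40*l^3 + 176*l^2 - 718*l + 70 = 40*l^3 + 166*l^2 - 744*l + 378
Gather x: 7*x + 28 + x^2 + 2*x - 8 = x^2 + 9*x + 20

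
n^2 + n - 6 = (n - 2)*(n + 3)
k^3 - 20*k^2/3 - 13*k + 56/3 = (k - 8)*(k - 1)*(k + 7/3)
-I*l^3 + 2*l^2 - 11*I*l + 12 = (l - 3*I)*(l + 4*I)*(-I*l + 1)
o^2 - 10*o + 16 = (o - 8)*(o - 2)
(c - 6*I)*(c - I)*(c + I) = c^3 - 6*I*c^2 + c - 6*I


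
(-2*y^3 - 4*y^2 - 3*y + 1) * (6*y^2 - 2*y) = -12*y^5 - 20*y^4 - 10*y^3 + 12*y^2 - 2*y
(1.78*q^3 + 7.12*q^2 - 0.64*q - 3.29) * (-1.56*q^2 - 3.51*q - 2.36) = -2.7768*q^5 - 17.355*q^4 - 28.1936*q^3 - 9.4244*q^2 + 13.0583*q + 7.7644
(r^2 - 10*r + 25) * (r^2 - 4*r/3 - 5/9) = r^4 - 34*r^3/3 + 340*r^2/9 - 250*r/9 - 125/9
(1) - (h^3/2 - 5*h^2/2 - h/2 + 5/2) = -h^3/2 + 5*h^2/2 + h/2 - 3/2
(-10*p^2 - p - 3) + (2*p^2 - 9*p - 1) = -8*p^2 - 10*p - 4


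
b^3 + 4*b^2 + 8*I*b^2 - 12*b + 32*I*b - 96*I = (b - 2)*(b + 6)*(b + 8*I)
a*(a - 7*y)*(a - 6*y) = a^3 - 13*a^2*y + 42*a*y^2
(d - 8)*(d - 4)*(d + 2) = d^3 - 10*d^2 + 8*d + 64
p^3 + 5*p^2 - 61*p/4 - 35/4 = (p - 5/2)*(p + 1/2)*(p + 7)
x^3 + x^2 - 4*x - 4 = (x - 2)*(x + 1)*(x + 2)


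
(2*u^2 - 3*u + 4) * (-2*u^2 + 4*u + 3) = -4*u^4 + 14*u^3 - 14*u^2 + 7*u + 12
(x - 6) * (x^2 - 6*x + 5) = x^3 - 12*x^2 + 41*x - 30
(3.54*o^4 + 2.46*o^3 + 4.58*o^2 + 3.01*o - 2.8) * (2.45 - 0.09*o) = -0.3186*o^5 + 8.4516*o^4 + 5.6148*o^3 + 10.9501*o^2 + 7.6265*o - 6.86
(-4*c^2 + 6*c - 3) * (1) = -4*c^2 + 6*c - 3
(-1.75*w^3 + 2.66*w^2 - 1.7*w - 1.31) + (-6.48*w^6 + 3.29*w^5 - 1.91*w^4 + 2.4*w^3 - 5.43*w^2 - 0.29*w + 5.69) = -6.48*w^6 + 3.29*w^5 - 1.91*w^4 + 0.65*w^3 - 2.77*w^2 - 1.99*w + 4.38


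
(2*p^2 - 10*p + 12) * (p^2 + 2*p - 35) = 2*p^4 - 6*p^3 - 78*p^2 + 374*p - 420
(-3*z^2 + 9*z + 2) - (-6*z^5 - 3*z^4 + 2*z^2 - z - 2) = 6*z^5 + 3*z^4 - 5*z^2 + 10*z + 4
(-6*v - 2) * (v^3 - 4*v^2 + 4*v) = -6*v^4 + 22*v^3 - 16*v^2 - 8*v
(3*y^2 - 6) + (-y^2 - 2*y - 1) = 2*y^2 - 2*y - 7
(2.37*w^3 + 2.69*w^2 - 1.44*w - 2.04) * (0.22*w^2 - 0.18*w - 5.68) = 0.5214*w^5 + 0.1652*w^4 - 14.2626*w^3 - 15.4688*w^2 + 8.5464*w + 11.5872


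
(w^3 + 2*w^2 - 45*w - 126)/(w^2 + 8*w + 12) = (w^2 - 4*w - 21)/(w + 2)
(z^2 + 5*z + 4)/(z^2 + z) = (z + 4)/z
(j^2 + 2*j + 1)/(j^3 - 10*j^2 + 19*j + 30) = (j + 1)/(j^2 - 11*j + 30)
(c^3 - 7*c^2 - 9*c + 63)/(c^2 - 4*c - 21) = c - 3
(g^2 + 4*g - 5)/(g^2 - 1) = (g + 5)/(g + 1)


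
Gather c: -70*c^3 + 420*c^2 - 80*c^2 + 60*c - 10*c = -70*c^3 + 340*c^2 + 50*c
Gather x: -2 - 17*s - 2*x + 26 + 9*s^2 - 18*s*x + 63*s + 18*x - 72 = 9*s^2 + 46*s + x*(16 - 18*s) - 48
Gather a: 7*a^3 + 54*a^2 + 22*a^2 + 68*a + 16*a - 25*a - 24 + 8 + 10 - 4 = 7*a^3 + 76*a^2 + 59*a - 10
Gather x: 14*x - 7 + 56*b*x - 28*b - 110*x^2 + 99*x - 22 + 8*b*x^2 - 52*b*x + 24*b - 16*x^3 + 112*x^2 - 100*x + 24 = -4*b - 16*x^3 + x^2*(8*b + 2) + x*(4*b + 13) - 5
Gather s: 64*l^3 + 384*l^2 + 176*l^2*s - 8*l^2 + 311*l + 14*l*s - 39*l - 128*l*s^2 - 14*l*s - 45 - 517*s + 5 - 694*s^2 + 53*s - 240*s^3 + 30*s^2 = 64*l^3 + 376*l^2 + 272*l - 240*s^3 + s^2*(-128*l - 664) + s*(176*l^2 - 464) - 40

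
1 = 1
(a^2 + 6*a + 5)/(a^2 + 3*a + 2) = (a + 5)/(a + 2)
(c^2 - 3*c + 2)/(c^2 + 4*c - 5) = (c - 2)/(c + 5)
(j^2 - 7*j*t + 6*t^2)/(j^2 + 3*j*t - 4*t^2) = (j - 6*t)/(j + 4*t)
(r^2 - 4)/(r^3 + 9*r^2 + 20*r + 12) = (r - 2)/(r^2 + 7*r + 6)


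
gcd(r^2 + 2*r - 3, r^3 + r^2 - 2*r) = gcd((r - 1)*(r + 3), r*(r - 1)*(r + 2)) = r - 1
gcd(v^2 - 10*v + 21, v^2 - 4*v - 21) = v - 7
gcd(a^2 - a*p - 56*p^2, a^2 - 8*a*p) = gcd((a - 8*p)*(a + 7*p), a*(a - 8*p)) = -a + 8*p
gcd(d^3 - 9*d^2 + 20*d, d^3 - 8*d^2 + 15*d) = d^2 - 5*d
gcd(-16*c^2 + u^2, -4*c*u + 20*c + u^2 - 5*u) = -4*c + u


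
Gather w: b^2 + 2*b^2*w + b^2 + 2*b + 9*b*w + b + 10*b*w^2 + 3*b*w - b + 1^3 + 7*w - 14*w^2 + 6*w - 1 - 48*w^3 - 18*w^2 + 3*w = 2*b^2 + 2*b - 48*w^3 + w^2*(10*b - 32) + w*(2*b^2 + 12*b + 16)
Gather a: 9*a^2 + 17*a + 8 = 9*a^2 + 17*a + 8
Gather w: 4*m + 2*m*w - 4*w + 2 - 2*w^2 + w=4*m - 2*w^2 + w*(2*m - 3) + 2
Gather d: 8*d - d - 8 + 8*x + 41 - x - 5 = 7*d + 7*x + 28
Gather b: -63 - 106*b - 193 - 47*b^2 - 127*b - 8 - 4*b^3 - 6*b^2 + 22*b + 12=-4*b^3 - 53*b^2 - 211*b - 252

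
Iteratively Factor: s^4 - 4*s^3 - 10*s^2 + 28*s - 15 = (s - 1)*(s^3 - 3*s^2 - 13*s + 15) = (s - 1)^2*(s^2 - 2*s - 15) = (s - 5)*(s - 1)^2*(s + 3)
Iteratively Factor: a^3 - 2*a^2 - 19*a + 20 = (a + 4)*(a^2 - 6*a + 5) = (a - 5)*(a + 4)*(a - 1)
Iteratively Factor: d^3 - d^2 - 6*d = (d)*(d^2 - d - 6) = d*(d - 3)*(d + 2)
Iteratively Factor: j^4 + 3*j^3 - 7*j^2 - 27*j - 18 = (j + 2)*(j^3 + j^2 - 9*j - 9) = (j - 3)*(j + 2)*(j^2 + 4*j + 3) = (j - 3)*(j + 2)*(j + 3)*(j + 1)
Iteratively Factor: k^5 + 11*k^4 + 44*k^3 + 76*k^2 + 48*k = (k + 3)*(k^4 + 8*k^3 + 20*k^2 + 16*k) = (k + 3)*(k + 4)*(k^3 + 4*k^2 + 4*k) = (k + 2)*(k + 3)*(k + 4)*(k^2 + 2*k) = (k + 2)^2*(k + 3)*(k + 4)*(k)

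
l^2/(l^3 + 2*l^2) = 1/(l + 2)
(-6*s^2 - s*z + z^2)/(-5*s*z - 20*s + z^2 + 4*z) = (6*s^2 + s*z - z^2)/(5*s*z + 20*s - z^2 - 4*z)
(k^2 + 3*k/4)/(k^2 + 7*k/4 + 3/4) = k/(k + 1)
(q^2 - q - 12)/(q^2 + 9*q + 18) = (q - 4)/(q + 6)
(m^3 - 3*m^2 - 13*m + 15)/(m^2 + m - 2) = (m^2 - 2*m - 15)/(m + 2)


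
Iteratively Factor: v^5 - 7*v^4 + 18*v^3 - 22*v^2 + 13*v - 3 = (v - 1)*(v^4 - 6*v^3 + 12*v^2 - 10*v + 3) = (v - 1)^2*(v^3 - 5*v^2 + 7*v - 3) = (v - 1)^3*(v^2 - 4*v + 3) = (v - 3)*(v - 1)^3*(v - 1)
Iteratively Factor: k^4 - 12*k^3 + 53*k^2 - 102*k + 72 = (k - 3)*(k^3 - 9*k^2 + 26*k - 24) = (k - 3)^2*(k^2 - 6*k + 8) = (k - 4)*(k - 3)^2*(k - 2)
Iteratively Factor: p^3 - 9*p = (p - 3)*(p^2 + 3*p) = p*(p - 3)*(p + 3)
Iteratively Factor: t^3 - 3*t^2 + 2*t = (t - 2)*(t^2 - t) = t*(t - 2)*(t - 1)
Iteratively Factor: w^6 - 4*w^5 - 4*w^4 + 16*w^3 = (w)*(w^5 - 4*w^4 - 4*w^3 + 16*w^2) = w*(w + 2)*(w^4 - 6*w^3 + 8*w^2) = w^2*(w + 2)*(w^3 - 6*w^2 + 8*w) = w^2*(w - 4)*(w + 2)*(w^2 - 2*w) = w^3*(w - 4)*(w + 2)*(w - 2)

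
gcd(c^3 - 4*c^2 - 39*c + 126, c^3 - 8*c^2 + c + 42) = c^2 - 10*c + 21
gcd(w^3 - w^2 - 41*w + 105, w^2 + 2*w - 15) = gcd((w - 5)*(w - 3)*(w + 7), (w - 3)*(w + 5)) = w - 3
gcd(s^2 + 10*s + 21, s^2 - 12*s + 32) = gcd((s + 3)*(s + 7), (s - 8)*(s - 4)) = 1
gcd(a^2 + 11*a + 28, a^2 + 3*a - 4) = a + 4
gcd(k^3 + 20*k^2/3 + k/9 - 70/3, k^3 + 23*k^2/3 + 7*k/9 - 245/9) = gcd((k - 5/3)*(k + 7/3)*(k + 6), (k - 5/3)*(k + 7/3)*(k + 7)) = k^2 + 2*k/3 - 35/9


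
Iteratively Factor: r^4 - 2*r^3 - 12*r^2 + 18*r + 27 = (r + 1)*(r^3 - 3*r^2 - 9*r + 27) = (r - 3)*(r + 1)*(r^2 - 9) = (r - 3)^2*(r + 1)*(r + 3)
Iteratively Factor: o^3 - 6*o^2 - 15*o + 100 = (o + 4)*(o^2 - 10*o + 25) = (o - 5)*(o + 4)*(o - 5)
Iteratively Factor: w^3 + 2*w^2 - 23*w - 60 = (w + 4)*(w^2 - 2*w - 15) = (w + 3)*(w + 4)*(w - 5)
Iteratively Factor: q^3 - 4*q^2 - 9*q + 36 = (q - 4)*(q^2 - 9) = (q - 4)*(q + 3)*(q - 3)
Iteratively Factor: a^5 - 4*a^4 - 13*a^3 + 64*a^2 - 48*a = (a - 1)*(a^4 - 3*a^3 - 16*a^2 + 48*a) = (a - 1)*(a + 4)*(a^3 - 7*a^2 + 12*a) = (a - 3)*(a - 1)*(a + 4)*(a^2 - 4*a) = (a - 4)*(a - 3)*(a - 1)*(a + 4)*(a)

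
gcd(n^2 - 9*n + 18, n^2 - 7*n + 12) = n - 3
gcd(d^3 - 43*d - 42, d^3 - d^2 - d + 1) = d + 1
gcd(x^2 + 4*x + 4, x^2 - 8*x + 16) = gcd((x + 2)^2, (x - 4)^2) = 1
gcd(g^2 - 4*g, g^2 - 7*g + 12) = g - 4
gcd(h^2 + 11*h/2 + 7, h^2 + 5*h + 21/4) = h + 7/2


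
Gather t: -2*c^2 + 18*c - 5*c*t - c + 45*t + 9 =-2*c^2 + 17*c + t*(45 - 5*c) + 9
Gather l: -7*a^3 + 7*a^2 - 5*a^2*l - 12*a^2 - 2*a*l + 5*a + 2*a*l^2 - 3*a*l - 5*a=-7*a^3 - 5*a^2 + 2*a*l^2 + l*(-5*a^2 - 5*a)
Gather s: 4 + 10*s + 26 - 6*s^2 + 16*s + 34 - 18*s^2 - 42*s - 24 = -24*s^2 - 16*s + 40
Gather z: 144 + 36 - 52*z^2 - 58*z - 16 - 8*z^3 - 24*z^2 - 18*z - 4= -8*z^3 - 76*z^2 - 76*z + 160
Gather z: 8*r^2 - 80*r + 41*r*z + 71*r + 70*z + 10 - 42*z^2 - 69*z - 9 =8*r^2 - 9*r - 42*z^2 + z*(41*r + 1) + 1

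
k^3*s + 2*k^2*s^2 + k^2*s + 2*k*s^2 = k*(k + 2*s)*(k*s + s)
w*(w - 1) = w^2 - w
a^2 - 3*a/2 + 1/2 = (a - 1)*(a - 1/2)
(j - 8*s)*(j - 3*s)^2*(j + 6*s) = j^4 - 8*j^3*s - 27*j^2*s^2 + 270*j*s^3 - 432*s^4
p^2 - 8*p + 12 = (p - 6)*(p - 2)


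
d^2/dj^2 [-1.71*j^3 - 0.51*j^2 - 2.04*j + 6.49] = -10.26*j - 1.02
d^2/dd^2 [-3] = 0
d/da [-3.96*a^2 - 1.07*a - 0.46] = -7.92*a - 1.07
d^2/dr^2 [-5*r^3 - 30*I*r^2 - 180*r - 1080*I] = -30*r - 60*I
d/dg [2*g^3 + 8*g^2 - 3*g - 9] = 6*g^2 + 16*g - 3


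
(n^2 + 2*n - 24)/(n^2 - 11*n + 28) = (n + 6)/(n - 7)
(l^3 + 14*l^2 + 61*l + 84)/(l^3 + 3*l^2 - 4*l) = (l^2 + 10*l + 21)/(l*(l - 1))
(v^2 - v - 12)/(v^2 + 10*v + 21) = (v - 4)/(v + 7)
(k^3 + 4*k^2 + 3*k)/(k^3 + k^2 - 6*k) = (k + 1)/(k - 2)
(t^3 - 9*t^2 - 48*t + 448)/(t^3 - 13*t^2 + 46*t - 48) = (t^2 - t - 56)/(t^2 - 5*t + 6)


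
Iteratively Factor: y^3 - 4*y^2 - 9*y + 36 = (y - 3)*(y^2 - y - 12) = (y - 3)*(y + 3)*(y - 4)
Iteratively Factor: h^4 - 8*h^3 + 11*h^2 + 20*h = (h)*(h^3 - 8*h^2 + 11*h + 20) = h*(h - 5)*(h^2 - 3*h - 4) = h*(h - 5)*(h + 1)*(h - 4)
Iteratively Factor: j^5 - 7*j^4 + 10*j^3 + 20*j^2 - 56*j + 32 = (j + 2)*(j^4 - 9*j^3 + 28*j^2 - 36*j + 16) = (j - 2)*(j + 2)*(j^3 - 7*j^2 + 14*j - 8) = (j - 2)^2*(j + 2)*(j^2 - 5*j + 4) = (j - 4)*(j - 2)^2*(j + 2)*(j - 1)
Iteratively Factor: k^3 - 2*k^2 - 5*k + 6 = (k + 2)*(k^2 - 4*k + 3) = (k - 1)*(k + 2)*(k - 3)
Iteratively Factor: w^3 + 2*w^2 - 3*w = (w)*(w^2 + 2*w - 3) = w*(w + 3)*(w - 1)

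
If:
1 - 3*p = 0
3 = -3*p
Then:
No Solution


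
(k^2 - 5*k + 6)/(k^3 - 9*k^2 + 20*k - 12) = (k - 3)/(k^2 - 7*k + 6)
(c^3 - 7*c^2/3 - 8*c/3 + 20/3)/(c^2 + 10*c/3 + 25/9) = 3*(c^2 - 4*c + 4)/(3*c + 5)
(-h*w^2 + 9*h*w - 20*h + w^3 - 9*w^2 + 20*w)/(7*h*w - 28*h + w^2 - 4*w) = (-h*w + 5*h + w^2 - 5*w)/(7*h + w)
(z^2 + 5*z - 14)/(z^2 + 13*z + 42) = (z - 2)/(z + 6)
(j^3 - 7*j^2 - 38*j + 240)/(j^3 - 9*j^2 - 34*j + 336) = (j - 5)/(j - 7)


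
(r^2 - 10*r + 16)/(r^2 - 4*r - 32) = (r - 2)/(r + 4)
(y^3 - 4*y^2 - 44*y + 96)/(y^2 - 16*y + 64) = (y^2 + 4*y - 12)/(y - 8)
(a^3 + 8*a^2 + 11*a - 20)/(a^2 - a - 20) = (a^2 + 4*a - 5)/(a - 5)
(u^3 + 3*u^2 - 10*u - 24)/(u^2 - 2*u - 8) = (u^2 + u - 12)/(u - 4)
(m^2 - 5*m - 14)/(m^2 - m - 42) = (m + 2)/(m + 6)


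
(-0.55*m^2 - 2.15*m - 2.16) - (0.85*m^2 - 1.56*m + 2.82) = -1.4*m^2 - 0.59*m - 4.98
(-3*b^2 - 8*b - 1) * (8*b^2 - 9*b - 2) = -24*b^4 - 37*b^3 + 70*b^2 + 25*b + 2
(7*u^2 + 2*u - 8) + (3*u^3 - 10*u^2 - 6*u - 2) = 3*u^3 - 3*u^2 - 4*u - 10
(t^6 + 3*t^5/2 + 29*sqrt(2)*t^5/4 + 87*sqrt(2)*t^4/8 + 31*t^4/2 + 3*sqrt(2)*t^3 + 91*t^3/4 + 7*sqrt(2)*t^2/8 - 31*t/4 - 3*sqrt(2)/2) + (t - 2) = t^6 + 3*t^5/2 + 29*sqrt(2)*t^5/4 + 87*sqrt(2)*t^4/8 + 31*t^4/2 + 3*sqrt(2)*t^3 + 91*t^3/4 + 7*sqrt(2)*t^2/8 - 27*t/4 - 3*sqrt(2)/2 - 2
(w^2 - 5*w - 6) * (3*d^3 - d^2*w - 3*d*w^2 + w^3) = 3*d^3*w^2 - 15*d^3*w - 18*d^3 - d^2*w^3 + 5*d^2*w^2 + 6*d^2*w - 3*d*w^4 + 15*d*w^3 + 18*d*w^2 + w^5 - 5*w^4 - 6*w^3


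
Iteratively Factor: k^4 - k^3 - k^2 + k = (k)*(k^3 - k^2 - k + 1) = k*(k - 1)*(k^2 - 1) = k*(k - 1)*(k + 1)*(k - 1)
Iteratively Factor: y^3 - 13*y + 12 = (y - 3)*(y^2 + 3*y - 4) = (y - 3)*(y + 4)*(y - 1)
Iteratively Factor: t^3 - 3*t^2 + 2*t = (t)*(t^2 - 3*t + 2) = t*(t - 1)*(t - 2)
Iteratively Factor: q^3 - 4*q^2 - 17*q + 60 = (q - 3)*(q^2 - q - 20) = (q - 3)*(q + 4)*(q - 5)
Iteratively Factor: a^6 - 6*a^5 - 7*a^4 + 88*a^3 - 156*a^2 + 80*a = (a - 2)*(a^5 - 4*a^4 - 15*a^3 + 58*a^2 - 40*a) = a*(a - 2)*(a^4 - 4*a^3 - 15*a^2 + 58*a - 40) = a*(a - 2)*(a + 4)*(a^3 - 8*a^2 + 17*a - 10) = a*(a - 2)^2*(a + 4)*(a^2 - 6*a + 5) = a*(a - 5)*(a - 2)^2*(a + 4)*(a - 1)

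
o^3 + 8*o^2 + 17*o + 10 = (o + 1)*(o + 2)*(o + 5)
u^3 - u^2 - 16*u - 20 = (u - 5)*(u + 2)^2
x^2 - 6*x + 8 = (x - 4)*(x - 2)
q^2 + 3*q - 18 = (q - 3)*(q + 6)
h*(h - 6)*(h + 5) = h^3 - h^2 - 30*h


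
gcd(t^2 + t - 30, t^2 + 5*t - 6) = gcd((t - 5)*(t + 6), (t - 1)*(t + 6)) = t + 6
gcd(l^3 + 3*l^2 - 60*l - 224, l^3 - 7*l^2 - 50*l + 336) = l^2 - l - 56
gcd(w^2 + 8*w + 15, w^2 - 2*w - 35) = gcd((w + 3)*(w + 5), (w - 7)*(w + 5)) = w + 5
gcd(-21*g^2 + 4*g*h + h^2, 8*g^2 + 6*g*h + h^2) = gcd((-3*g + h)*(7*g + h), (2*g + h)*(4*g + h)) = 1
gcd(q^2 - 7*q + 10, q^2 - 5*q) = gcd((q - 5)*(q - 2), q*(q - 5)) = q - 5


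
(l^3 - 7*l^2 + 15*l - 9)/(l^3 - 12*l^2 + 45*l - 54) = (l - 1)/(l - 6)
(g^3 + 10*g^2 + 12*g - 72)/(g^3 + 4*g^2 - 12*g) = (g + 6)/g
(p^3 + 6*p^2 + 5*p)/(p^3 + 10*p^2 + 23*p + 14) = p*(p + 5)/(p^2 + 9*p + 14)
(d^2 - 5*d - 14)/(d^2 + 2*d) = (d - 7)/d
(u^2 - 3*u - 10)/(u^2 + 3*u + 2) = (u - 5)/(u + 1)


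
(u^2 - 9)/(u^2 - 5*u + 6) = (u + 3)/(u - 2)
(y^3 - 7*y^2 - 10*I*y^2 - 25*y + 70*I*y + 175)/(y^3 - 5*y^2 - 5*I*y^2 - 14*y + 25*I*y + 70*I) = (y - 5*I)/(y + 2)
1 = 1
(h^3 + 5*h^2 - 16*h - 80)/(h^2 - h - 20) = (h^2 + h - 20)/(h - 5)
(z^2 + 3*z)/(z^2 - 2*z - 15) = z/(z - 5)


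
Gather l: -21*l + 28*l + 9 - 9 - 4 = 7*l - 4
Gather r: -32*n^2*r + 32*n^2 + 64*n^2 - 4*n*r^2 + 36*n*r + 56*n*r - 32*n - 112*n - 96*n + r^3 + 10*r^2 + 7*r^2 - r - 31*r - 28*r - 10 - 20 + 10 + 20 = 96*n^2 - 240*n + r^3 + r^2*(17 - 4*n) + r*(-32*n^2 + 92*n - 60)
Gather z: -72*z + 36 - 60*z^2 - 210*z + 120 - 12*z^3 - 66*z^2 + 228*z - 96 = -12*z^3 - 126*z^2 - 54*z + 60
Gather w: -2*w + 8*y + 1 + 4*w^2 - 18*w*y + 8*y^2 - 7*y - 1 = 4*w^2 + w*(-18*y - 2) + 8*y^2 + y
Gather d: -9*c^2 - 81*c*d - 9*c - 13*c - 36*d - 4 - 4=-9*c^2 - 22*c + d*(-81*c - 36) - 8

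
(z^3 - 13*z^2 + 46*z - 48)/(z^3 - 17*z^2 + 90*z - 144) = (z - 2)/(z - 6)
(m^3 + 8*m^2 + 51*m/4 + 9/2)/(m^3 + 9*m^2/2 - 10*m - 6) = (m + 3/2)/(m - 2)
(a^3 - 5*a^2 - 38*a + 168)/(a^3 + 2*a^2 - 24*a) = (a - 7)/a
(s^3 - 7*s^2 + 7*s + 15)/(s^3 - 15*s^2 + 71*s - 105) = (s + 1)/(s - 7)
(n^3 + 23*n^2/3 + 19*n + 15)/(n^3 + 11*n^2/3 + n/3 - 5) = (n + 3)/(n - 1)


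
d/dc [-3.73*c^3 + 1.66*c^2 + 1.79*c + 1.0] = -11.19*c^2 + 3.32*c + 1.79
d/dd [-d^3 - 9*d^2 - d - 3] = -3*d^2 - 18*d - 1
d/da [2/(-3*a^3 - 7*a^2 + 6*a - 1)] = 2*(9*a^2 + 14*a - 6)/(3*a^3 + 7*a^2 - 6*a + 1)^2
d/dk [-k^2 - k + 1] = -2*k - 1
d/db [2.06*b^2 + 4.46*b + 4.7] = 4.12*b + 4.46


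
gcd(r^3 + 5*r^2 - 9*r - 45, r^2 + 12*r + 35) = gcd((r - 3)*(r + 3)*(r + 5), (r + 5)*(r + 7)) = r + 5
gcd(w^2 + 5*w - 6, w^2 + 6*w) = w + 6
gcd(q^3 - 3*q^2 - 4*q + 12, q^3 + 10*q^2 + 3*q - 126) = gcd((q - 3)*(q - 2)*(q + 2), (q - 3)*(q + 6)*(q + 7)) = q - 3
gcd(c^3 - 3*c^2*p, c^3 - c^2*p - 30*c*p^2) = c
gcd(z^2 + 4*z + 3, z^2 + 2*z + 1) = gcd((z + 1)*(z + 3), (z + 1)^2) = z + 1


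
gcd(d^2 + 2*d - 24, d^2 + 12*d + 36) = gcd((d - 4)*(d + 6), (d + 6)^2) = d + 6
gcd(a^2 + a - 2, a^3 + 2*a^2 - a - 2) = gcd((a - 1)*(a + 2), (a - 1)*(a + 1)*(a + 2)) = a^2 + a - 2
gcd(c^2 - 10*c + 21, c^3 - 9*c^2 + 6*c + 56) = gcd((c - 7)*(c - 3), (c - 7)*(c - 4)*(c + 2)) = c - 7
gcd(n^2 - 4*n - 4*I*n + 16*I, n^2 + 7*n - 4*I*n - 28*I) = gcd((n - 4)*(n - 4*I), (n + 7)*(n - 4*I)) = n - 4*I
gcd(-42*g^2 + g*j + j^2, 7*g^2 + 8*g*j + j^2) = 7*g + j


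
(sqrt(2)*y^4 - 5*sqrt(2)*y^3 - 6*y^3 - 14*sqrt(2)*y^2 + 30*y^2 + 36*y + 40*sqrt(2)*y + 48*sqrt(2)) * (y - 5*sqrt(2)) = sqrt(2)*y^5 - 16*y^4 - 5*sqrt(2)*y^4 + 16*sqrt(2)*y^3 + 80*y^3 - 110*sqrt(2)*y^2 + 176*y^2 - 400*y - 132*sqrt(2)*y - 480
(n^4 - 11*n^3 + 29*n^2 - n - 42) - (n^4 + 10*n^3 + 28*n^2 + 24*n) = -21*n^3 + n^2 - 25*n - 42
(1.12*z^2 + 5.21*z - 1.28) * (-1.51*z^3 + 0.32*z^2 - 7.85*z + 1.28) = -1.6912*z^5 - 7.5087*z^4 - 5.192*z^3 - 39.8745*z^2 + 16.7168*z - 1.6384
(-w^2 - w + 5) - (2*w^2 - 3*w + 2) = -3*w^2 + 2*w + 3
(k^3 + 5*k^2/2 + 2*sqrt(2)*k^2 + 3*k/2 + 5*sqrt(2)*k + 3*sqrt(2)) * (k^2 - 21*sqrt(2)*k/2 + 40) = k^5 - 17*sqrt(2)*k^4/2 + 5*k^4/2 - 85*sqrt(2)*k^3/4 - k^3/2 - 5*k^2 + 269*sqrt(2)*k^2/4 - 3*k + 200*sqrt(2)*k + 120*sqrt(2)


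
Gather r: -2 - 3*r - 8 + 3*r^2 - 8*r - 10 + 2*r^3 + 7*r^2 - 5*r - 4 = 2*r^3 + 10*r^2 - 16*r - 24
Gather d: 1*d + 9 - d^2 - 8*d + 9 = -d^2 - 7*d + 18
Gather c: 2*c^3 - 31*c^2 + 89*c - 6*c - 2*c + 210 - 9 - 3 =2*c^3 - 31*c^2 + 81*c + 198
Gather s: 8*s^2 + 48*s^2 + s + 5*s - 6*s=56*s^2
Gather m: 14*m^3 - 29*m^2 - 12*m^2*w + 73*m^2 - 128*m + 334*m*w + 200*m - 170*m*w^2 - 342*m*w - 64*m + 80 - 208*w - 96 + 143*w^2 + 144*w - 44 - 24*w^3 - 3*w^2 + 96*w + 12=14*m^3 + m^2*(44 - 12*w) + m*(-170*w^2 - 8*w + 8) - 24*w^3 + 140*w^2 + 32*w - 48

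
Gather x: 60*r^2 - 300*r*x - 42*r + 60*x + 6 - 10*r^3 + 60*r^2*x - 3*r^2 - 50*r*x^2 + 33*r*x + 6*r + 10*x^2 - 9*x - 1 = -10*r^3 + 57*r^2 - 36*r + x^2*(10 - 50*r) + x*(60*r^2 - 267*r + 51) + 5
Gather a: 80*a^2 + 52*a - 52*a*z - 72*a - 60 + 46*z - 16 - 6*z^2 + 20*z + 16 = 80*a^2 + a*(-52*z - 20) - 6*z^2 + 66*z - 60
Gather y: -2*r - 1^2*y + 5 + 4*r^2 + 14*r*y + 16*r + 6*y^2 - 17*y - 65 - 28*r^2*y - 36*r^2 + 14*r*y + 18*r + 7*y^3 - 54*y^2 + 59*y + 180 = -32*r^2 + 32*r + 7*y^3 - 48*y^2 + y*(-28*r^2 + 28*r + 41) + 120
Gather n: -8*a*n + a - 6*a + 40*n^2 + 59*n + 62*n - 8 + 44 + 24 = -5*a + 40*n^2 + n*(121 - 8*a) + 60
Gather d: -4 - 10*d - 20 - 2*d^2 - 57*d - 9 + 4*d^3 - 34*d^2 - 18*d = 4*d^3 - 36*d^2 - 85*d - 33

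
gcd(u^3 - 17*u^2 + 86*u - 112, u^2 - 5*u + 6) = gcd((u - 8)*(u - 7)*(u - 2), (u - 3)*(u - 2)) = u - 2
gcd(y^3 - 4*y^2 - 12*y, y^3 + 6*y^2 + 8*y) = y^2 + 2*y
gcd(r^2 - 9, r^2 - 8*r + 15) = r - 3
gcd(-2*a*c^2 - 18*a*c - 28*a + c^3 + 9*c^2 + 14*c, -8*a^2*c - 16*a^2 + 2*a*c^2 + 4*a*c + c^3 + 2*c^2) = 2*a*c + 4*a - c^2 - 2*c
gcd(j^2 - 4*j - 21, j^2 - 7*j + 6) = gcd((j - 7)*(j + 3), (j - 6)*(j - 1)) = 1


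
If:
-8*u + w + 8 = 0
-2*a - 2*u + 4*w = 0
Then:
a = 15*w/8 - 1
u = w/8 + 1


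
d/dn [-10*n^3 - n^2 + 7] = 2*n*(-15*n - 1)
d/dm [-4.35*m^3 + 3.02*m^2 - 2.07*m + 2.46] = -13.05*m^2 + 6.04*m - 2.07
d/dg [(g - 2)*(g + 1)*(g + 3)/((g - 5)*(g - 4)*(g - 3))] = 2*(-7*g^4 + 52*g^3 - 64*g^2 - 192*g + 291)/(g^6 - 24*g^5 + 238*g^4 - 1248*g^3 + 3649*g^2 - 5640*g + 3600)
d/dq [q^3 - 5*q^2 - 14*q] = 3*q^2 - 10*q - 14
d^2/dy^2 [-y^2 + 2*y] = -2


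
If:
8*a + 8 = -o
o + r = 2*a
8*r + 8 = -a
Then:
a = -8/9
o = -8/9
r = -8/9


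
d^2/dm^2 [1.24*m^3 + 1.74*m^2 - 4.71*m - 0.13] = 7.44*m + 3.48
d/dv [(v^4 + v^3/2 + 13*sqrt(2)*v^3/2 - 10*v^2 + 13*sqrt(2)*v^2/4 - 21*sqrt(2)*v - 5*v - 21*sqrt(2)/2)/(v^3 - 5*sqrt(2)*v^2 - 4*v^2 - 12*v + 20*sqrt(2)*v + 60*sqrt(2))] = (4*v^6 - 40*sqrt(2)*v^5 - 32*v^5 - 372*v^4 + 113*sqrt(2)*v^4 + 584*sqrt(2)*v^3 + 2072*v^3 - 906*sqrt(2)*v^2 + 9440*v^2 - 5136*sqrt(2)*v + 2280*v - 8400 - 1704*sqrt(2))/(4*(v^6 - 10*sqrt(2)*v^5 - 8*v^5 + 42*v^4 + 80*sqrt(2)*v^4 - 304*v^3 + 80*sqrt(2)*v^3 - 960*sqrt(2)*v^2 - 256*v^2 - 1440*sqrt(2)*v + 4800*v + 7200))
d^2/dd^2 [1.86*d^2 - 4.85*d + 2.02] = 3.72000000000000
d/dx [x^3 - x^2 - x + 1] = 3*x^2 - 2*x - 1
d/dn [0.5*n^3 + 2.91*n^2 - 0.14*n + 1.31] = 1.5*n^2 + 5.82*n - 0.14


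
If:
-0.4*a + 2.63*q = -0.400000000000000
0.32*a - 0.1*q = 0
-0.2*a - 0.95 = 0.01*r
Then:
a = -0.05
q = -0.16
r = -94.00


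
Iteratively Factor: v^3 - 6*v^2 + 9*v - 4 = (v - 4)*(v^2 - 2*v + 1) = (v - 4)*(v - 1)*(v - 1)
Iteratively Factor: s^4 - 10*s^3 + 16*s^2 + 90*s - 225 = (s - 3)*(s^3 - 7*s^2 - 5*s + 75) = (s - 5)*(s - 3)*(s^2 - 2*s - 15) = (s - 5)*(s - 3)*(s + 3)*(s - 5)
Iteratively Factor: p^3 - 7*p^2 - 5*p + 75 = (p - 5)*(p^2 - 2*p - 15) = (p - 5)*(p + 3)*(p - 5)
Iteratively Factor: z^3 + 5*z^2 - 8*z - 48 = (z - 3)*(z^2 + 8*z + 16) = (z - 3)*(z + 4)*(z + 4)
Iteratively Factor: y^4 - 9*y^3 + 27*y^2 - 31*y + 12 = (y - 4)*(y^3 - 5*y^2 + 7*y - 3) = (y - 4)*(y - 1)*(y^2 - 4*y + 3) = (y - 4)*(y - 1)^2*(y - 3)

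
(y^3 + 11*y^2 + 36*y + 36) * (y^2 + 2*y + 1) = y^5 + 13*y^4 + 59*y^3 + 119*y^2 + 108*y + 36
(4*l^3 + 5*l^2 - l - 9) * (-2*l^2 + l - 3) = -8*l^5 - 6*l^4 - 5*l^3 + 2*l^2 - 6*l + 27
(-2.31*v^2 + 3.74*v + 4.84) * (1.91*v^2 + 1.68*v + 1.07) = -4.4121*v^4 + 3.2626*v^3 + 13.0559*v^2 + 12.133*v + 5.1788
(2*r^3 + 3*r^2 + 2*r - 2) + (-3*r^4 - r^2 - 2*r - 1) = -3*r^4 + 2*r^3 + 2*r^2 - 3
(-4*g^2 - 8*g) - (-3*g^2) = -g^2 - 8*g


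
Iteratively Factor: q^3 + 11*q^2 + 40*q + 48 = (q + 4)*(q^2 + 7*q + 12) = (q + 4)^2*(q + 3)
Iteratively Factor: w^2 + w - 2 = (w + 2)*(w - 1)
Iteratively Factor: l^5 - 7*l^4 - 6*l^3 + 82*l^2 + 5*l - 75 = (l - 5)*(l^4 - 2*l^3 - 16*l^2 + 2*l + 15) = (l - 5)*(l + 3)*(l^3 - 5*l^2 - l + 5) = (l - 5)*(l - 1)*(l + 3)*(l^2 - 4*l - 5) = (l - 5)*(l - 1)*(l + 1)*(l + 3)*(l - 5)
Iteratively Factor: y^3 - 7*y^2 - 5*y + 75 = (y - 5)*(y^2 - 2*y - 15) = (y - 5)^2*(y + 3)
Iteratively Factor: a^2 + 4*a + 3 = (a + 3)*(a + 1)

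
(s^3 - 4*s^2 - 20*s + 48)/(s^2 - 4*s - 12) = (s^2 + 2*s - 8)/(s + 2)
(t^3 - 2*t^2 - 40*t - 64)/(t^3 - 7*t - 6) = (t^2 - 4*t - 32)/(t^2 - 2*t - 3)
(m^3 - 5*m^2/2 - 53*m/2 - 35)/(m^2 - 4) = (2*m^2 - 9*m - 35)/(2*(m - 2))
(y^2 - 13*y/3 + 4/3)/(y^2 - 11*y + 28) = (y - 1/3)/(y - 7)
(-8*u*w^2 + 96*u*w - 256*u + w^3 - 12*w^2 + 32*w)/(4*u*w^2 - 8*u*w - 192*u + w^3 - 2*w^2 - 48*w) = (-8*u*w + 32*u + w^2 - 4*w)/(4*u*w + 24*u + w^2 + 6*w)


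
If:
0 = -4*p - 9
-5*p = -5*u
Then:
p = -9/4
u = -9/4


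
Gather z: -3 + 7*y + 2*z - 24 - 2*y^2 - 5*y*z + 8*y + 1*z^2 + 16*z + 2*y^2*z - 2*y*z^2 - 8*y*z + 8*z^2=-2*y^2 + 15*y + z^2*(9 - 2*y) + z*(2*y^2 - 13*y + 18) - 27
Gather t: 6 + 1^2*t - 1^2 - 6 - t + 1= 0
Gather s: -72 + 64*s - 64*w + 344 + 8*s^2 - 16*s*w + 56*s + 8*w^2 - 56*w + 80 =8*s^2 + s*(120 - 16*w) + 8*w^2 - 120*w + 352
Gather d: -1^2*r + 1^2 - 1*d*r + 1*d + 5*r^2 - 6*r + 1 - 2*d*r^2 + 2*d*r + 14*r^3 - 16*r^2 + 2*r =d*(-2*r^2 + r + 1) + 14*r^3 - 11*r^2 - 5*r + 2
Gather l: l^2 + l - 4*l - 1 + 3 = l^2 - 3*l + 2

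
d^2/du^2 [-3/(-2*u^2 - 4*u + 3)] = 12*(-2*u^2 - 4*u + 8*(u + 1)^2 + 3)/(2*u^2 + 4*u - 3)^3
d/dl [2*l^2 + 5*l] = 4*l + 5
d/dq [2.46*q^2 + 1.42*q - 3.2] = 4.92*q + 1.42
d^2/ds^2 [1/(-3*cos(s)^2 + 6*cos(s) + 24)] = (-8*sin(s)^4 + 76*sin(s)^2 + 17*cos(s) + 3*cos(3*s) - 20)/(6*(sin(s)^2 + 2*cos(s) + 7)^3)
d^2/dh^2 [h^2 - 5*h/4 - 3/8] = 2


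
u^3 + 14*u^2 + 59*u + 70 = (u + 2)*(u + 5)*(u + 7)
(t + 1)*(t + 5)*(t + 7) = t^3 + 13*t^2 + 47*t + 35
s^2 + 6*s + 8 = (s + 2)*(s + 4)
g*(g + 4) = g^2 + 4*g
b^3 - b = b*(b - 1)*(b + 1)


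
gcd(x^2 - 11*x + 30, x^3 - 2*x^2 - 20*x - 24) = x - 6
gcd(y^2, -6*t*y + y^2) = y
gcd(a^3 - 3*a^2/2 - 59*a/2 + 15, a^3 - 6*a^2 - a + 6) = a - 6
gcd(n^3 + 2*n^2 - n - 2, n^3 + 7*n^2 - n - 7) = n^2 - 1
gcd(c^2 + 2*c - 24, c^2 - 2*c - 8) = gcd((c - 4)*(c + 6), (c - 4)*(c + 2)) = c - 4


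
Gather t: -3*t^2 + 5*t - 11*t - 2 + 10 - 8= -3*t^2 - 6*t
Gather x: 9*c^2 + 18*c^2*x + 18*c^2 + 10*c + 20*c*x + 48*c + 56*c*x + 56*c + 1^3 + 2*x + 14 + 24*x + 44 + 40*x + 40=27*c^2 + 114*c + x*(18*c^2 + 76*c + 66) + 99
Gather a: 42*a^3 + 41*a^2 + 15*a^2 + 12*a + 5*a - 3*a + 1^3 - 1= 42*a^3 + 56*a^2 + 14*a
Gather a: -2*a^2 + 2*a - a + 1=-2*a^2 + a + 1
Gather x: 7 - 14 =-7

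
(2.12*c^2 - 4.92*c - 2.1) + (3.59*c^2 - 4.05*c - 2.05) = 5.71*c^2 - 8.97*c - 4.15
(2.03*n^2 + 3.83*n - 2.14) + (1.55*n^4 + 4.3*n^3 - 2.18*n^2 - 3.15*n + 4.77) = 1.55*n^4 + 4.3*n^3 - 0.15*n^2 + 0.68*n + 2.63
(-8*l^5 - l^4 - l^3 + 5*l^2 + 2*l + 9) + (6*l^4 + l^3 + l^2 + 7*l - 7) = -8*l^5 + 5*l^4 + 6*l^2 + 9*l + 2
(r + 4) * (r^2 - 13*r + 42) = r^3 - 9*r^2 - 10*r + 168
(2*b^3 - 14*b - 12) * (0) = 0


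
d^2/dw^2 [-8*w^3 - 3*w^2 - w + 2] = -48*w - 6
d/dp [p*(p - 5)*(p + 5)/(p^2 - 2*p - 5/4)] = 4*(4*p^4 - 16*p^3 + 85*p^2 + 125)/(16*p^4 - 64*p^3 + 24*p^2 + 80*p + 25)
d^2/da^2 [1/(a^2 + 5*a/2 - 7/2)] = 4*(-4*a^2 - 10*a + (4*a + 5)^2 + 14)/(2*a^2 + 5*a - 7)^3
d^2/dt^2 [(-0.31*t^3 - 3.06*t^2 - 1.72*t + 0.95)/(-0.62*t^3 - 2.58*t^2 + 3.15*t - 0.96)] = (1.360776*t^6 + 7.59958800000001*t^5 + 45.7686479999999*t^4 + 34.1576220000001*t^3 - 90.192996*t^2 + 25.87014*t + 1.895922)/(0.238328*t^9 + 2.975256*t^8 + 8.748324*t^7 - 11.951856*t^6 - 35.233434*t^5 + 84.721302*t^4 - 76.353219*t^3 + 35.709984*t^2 - 8.70912*t + 0.884736)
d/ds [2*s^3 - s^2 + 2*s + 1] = 6*s^2 - 2*s + 2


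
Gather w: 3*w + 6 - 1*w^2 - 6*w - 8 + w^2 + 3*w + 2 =0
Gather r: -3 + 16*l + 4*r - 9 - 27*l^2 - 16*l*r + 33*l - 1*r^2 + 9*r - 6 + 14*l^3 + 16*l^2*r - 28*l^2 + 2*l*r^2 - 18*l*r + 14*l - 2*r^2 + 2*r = 14*l^3 - 55*l^2 + 63*l + r^2*(2*l - 3) + r*(16*l^2 - 34*l + 15) - 18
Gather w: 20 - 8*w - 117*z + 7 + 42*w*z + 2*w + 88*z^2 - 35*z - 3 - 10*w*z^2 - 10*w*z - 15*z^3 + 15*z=w*(-10*z^2 + 32*z - 6) - 15*z^3 + 88*z^2 - 137*z + 24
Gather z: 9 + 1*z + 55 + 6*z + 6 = 7*z + 70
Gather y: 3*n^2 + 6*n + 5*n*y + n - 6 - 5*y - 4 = 3*n^2 + 7*n + y*(5*n - 5) - 10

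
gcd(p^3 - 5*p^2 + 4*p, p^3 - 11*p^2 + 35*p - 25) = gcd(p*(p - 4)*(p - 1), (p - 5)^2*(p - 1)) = p - 1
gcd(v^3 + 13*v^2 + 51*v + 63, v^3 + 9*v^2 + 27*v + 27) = v^2 + 6*v + 9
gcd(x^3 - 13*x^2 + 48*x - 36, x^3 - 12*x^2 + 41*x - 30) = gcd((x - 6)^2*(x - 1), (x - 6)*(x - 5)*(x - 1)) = x^2 - 7*x + 6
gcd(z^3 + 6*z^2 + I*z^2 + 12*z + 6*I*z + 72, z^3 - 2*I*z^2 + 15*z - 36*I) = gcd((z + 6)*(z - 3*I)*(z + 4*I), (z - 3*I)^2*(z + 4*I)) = z^2 + I*z + 12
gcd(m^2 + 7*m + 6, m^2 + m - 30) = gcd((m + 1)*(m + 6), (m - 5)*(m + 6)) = m + 6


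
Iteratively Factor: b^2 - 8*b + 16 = (b - 4)*(b - 4)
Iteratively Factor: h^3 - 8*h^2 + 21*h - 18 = (h - 3)*(h^2 - 5*h + 6) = (h - 3)^2*(h - 2)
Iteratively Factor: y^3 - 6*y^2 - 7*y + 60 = (y - 5)*(y^2 - y - 12) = (y - 5)*(y + 3)*(y - 4)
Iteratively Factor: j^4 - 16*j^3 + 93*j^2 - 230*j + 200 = (j - 4)*(j^3 - 12*j^2 + 45*j - 50) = (j - 5)*(j - 4)*(j^2 - 7*j + 10) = (j - 5)^2*(j - 4)*(j - 2)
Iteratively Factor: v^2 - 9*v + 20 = (v - 4)*(v - 5)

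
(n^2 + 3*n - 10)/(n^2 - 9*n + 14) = (n + 5)/(n - 7)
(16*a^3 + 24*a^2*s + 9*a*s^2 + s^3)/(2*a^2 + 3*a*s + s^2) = (16*a^2 + 8*a*s + s^2)/(2*a + s)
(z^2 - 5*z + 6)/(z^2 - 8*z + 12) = (z - 3)/(z - 6)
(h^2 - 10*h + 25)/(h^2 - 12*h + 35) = (h - 5)/(h - 7)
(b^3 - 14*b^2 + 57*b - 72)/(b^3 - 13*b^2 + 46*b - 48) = (b - 3)/(b - 2)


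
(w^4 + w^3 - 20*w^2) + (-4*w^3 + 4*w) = w^4 - 3*w^3 - 20*w^2 + 4*w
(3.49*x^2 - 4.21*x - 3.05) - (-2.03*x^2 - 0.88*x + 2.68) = 5.52*x^2 - 3.33*x - 5.73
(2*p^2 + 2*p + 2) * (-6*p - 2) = -12*p^3 - 16*p^2 - 16*p - 4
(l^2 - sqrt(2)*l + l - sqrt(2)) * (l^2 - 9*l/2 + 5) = l^4 - 7*l^3/2 - sqrt(2)*l^3 + l^2/2 + 7*sqrt(2)*l^2/2 - sqrt(2)*l/2 + 5*l - 5*sqrt(2)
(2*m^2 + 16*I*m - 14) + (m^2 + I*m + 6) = 3*m^2 + 17*I*m - 8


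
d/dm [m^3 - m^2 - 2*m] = 3*m^2 - 2*m - 2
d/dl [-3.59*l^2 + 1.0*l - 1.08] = 1.0 - 7.18*l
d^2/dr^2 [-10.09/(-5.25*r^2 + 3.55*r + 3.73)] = (556.21125*r^2 - 376.10475*r - 10.09*(10.5*r - 3.55)*(21.0*r - 7.1) - 395.17485)/(-5.25*r^2 + 3.55*r + 3.73)^3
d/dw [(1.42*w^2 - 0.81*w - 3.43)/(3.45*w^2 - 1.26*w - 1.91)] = (1.0053*w^2 + 18.2426*w - 2.7747)/(11.9025*w^4 - 8.694*w^3 - 11.5914*w^2 + 4.8132*w + 3.6481)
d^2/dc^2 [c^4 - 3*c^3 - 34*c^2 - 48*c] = 12*c^2 - 18*c - 68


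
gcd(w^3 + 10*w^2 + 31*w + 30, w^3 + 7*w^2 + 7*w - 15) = w^2 + 8*w + 15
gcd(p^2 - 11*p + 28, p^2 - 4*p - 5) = 1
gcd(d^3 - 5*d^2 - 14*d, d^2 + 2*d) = d^2 + 2*d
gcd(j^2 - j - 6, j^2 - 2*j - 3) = j - 3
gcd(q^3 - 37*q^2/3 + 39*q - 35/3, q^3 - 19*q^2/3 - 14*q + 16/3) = q - 1/3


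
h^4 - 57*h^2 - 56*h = h*(h - 8)*(h + 1)*(h + 7)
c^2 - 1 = (c - 1)*(c + 1)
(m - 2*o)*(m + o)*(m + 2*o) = m^3 + m^2*o - 4*m*o^2 - 4*o^3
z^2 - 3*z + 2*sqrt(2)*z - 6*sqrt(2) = (z - 3)*(z + 2*sqrt(2))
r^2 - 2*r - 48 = (r - 8)*(r + 6)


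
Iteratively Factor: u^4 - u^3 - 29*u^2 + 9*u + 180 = (u - 5)*(u^3 + 4*u^2 - 9*u - 36) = (u - 5)*(u - 3)*(u^2 + 7*u + 12) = (u - 5)*(u - 3)*(u + 3)*(u + 4)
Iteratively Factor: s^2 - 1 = (s + 1)*(s - 1)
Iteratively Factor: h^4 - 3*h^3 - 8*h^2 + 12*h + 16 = (h - 2)*(h^3 - h^2 - 10*h - 8) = (h - 2)*(h + 2)*(h^2 - 3*h - 4) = (h - 4)*(h - 2)*(h + 2)*(h + 1)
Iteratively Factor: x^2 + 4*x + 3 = (x + 1)*(x + 3)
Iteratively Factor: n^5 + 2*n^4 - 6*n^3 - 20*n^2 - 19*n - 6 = (n + 1)*(n^4 + n^3 - 7*n^2 - 13*n - 6) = (n + 1)^2*(n^3 - 7*n - 6) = (n - 3)*(n + 1)^2*(n^2 + 3*n + 2) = (n - 3)*(n + 1)^2*(n + 2)*(n + 1)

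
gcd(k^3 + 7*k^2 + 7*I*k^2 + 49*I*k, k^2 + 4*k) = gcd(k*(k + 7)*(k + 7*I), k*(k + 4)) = k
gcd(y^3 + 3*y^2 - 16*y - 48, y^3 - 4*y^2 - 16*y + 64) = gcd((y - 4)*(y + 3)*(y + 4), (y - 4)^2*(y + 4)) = y^2 - 16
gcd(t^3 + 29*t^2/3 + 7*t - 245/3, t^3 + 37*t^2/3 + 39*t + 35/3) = t^2 + 12*t + 35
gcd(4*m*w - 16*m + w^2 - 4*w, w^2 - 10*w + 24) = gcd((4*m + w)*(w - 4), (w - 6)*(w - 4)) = w - 4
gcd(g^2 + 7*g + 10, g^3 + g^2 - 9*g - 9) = 1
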